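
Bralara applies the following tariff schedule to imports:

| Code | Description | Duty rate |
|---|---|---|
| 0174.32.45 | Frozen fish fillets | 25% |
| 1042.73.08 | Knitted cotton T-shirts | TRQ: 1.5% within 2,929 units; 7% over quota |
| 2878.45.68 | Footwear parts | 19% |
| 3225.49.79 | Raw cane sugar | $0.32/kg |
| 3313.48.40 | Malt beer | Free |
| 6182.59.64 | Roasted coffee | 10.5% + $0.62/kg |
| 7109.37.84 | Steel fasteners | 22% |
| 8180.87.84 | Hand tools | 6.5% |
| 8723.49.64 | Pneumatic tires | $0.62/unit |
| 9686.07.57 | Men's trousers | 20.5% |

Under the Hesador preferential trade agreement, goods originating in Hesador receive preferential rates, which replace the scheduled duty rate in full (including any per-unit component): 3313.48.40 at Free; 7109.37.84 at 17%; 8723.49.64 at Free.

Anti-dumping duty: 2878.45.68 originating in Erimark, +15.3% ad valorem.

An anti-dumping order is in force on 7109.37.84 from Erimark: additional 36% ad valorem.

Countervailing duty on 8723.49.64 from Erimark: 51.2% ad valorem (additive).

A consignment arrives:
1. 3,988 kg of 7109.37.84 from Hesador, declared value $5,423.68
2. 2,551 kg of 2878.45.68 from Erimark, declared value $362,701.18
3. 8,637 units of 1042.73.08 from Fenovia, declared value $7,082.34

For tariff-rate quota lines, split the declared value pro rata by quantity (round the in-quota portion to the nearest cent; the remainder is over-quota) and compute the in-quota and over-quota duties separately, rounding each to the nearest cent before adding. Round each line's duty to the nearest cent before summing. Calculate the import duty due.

$125,692.20

Line 1 (7109.37.84, Hesador, 3,988 kg, $5,423.68):
Base rate for 7109.37.84 is 22%.
Origin Hesador qualifies under the Bralara–Hesador agreement and 7109.37.84 is covered: preferential rate 17% applies instead.
The additional-duty order on 7109.37.84 targets Erimark, not Hesador; it does not apply.
Duty = $5,423.68 × 17% = $922.03.
Line 2 (2878.45.68, Erimark, 2,551 kg, $362,701.18):
Base rate for 2878.45.68 is 19%.
Additional duty on 2878.45.68 from Erimark: +15.3%. Applied ad valorem rate: 19% + 15.3% = 34.3%.
Duty = $362,701.18 × 34.3% = $124,406.50.
Line 3 (1042.73.08, Fenovia, 8,637 units, $7,082.34):
Code 1042.73.08 is under a tariff-rate quota (threshold 2,929 units). In-quota: 2,929 units at 1.5%; over-quota: 5,708 units at 7%.
Pro-rata value split: in-quota = $7,082.34 × 2,929/8,637 = $2,401.78; over-quota = $7,082.34 − $2,401.78 = $4,680.56.
In-quota duty = $2,401.78 × 1.5% = $36.03. Over-quota duty = $4,680.56 × 7% = $327.64.
Line duty = $36.03 + $327.64 = $363.67.
Total = $922.03 + $124,406.50 + $363.67 = $125,692.20.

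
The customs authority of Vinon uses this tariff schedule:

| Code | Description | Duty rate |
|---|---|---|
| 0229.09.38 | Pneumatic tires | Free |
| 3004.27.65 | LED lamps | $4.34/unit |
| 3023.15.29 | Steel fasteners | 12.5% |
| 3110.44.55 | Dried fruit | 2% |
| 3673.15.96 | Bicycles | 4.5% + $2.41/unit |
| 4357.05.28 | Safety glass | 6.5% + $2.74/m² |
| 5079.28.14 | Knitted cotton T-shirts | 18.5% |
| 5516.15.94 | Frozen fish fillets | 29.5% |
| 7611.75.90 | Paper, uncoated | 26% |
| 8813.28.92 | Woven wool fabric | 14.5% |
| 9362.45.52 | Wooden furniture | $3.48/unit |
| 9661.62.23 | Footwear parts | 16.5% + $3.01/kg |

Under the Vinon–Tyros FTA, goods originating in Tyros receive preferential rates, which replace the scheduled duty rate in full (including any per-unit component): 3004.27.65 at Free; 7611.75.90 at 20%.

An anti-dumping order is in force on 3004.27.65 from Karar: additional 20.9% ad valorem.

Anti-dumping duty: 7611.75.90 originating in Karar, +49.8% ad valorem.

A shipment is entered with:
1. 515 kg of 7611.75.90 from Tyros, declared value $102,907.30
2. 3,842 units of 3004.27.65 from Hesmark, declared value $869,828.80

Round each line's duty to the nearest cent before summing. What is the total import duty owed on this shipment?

Line 1 (7611.75.90, Tyros, 515 kg, $102,907.30):
Base rate for 7611.75.90 is 26%.
Origin Tyros qualifies under the Vinon–Tyros agreement and 7611.75.90 is covered: preferential rate 20% applies instead.
The additional-duty order on 7611.75.90 targets Karar, not Tyros; it does not apply.
Duty = $102,907.30 × 20% = $20,581.46.
Line 2 (3004.27.65, Hesmark, 3,842 units, $869,828.80):
Base rate for 3004.27.65 is $4.34/unit.
3004.27.65 has an FTA preferential rate, but origin Hesmark is not Tyros; base rate stands.
The additional-duty order on 3004.27.65 targets Karar, not Hesmark; it does not apply.
Duty = 3,842 × $4.34 = $16,674.28.
Total = $20,581.46 + $16,674.28 = $37,255.74.

$37,255.74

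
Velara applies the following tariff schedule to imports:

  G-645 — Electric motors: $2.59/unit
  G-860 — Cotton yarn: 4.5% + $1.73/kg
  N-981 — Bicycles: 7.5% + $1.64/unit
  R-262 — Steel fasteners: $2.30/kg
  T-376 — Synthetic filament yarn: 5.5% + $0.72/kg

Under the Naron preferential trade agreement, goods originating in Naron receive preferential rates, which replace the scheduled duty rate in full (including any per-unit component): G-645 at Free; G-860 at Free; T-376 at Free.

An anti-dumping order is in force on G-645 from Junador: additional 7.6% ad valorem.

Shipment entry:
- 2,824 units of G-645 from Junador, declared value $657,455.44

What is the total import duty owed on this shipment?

Line 1 (G-645, Junador, 2,824 units, $657,455.44):
Base rate for G-645 is $2.59/unit.
G-645 has an FTA preferential rate, but origin Junador is not Naron; base rate stands.
Additional duty on G-645 from Junador: +7.6% ad valorem. Applied ad valorem rate = 7.6%.
Duty = $657,455.44 × 7.6% + 2,824 × $2.59 = $57,280.77.

$57,280.77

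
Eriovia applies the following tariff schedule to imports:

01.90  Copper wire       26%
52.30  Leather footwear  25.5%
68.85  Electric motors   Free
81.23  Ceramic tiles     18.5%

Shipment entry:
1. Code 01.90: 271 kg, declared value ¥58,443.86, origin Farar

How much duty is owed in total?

¥15,195.40

Line 1 (01.90, Farar, 271 kg, ¥58,443.86):
Base rate for 01.90 is 26%.
Duty = ¥58,443.86 × 26% = ¥15,195.40.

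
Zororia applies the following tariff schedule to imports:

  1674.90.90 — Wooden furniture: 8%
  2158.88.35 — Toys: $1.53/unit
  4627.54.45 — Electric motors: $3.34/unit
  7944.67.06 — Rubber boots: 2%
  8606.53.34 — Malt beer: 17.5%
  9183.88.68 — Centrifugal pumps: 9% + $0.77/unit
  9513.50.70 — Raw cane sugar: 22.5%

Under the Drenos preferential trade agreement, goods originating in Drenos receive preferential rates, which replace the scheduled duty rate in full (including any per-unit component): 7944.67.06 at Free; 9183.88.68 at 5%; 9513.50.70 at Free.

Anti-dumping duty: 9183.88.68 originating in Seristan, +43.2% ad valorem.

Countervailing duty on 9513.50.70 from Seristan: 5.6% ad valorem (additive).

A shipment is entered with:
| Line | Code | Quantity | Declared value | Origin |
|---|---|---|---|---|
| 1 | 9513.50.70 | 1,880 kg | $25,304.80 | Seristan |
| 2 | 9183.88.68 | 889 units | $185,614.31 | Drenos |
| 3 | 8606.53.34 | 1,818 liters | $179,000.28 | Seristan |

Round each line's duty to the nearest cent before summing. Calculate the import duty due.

$47,716.42

Line 1 (9513.50.70, Seristan, 1,880 kg, $25,304.80):
Base rate for 9513.50.70 is 22.5%.
9513.50.70 has an FTA preferential rate, but origin Seristan is not Drenos; base rate stands.
Additional duty on 9513.50.70 from Seristan: +5.6%. Applied ad valorem rate: 22.5% + 5.6% = 28.1%.
Duty = $25,304.80 × 28.1% = $7,110.65.
Line 2 (9183.88.68, Drenos, 889 units, $185,614.31):
Base rate for 9183.88.68 is 9% + $0.77/unit.
Origin Drenos qualifies under the Zororia–Drenos agreement and 9183.88.68 is covered: preferential rate 5% applies instead.
The additional-duty order on 9183.88.68 targets Seristan, not Drenos; it does not apply.
Duty = $185,614.31 × 5% = $9,280.72.
Line 3 (8606.53.34, Seristan, 1,818 liters, $179,000.28):
Base rate for 8606.53.34 is 17.5%.
Duty = $179,000.28 × 17.5% = $31,325.05.
Total = $7,110.65 + $9,280.72 + $31,325.05 = $47,716.42.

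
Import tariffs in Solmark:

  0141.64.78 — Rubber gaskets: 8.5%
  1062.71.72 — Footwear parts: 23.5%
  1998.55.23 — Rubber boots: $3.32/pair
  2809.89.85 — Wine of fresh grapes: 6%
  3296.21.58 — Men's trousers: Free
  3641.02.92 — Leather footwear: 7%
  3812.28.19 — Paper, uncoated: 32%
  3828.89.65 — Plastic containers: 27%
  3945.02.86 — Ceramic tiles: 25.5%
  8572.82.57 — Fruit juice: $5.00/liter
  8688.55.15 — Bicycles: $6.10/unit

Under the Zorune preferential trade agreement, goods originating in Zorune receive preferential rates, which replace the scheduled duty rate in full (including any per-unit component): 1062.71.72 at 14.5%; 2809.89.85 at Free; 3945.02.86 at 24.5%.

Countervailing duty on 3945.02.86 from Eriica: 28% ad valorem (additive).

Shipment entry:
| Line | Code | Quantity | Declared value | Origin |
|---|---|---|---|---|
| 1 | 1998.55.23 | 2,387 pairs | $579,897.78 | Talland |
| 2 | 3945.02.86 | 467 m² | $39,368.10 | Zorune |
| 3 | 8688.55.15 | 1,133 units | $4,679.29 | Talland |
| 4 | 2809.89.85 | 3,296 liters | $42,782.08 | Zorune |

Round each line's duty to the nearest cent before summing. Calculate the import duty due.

$24,481.32

Line 1 (1998.55.23, Talland, 2,387 pairs, $579,897.78):
Base rate for 1998.55.23 is $3.32/pair.
Duty = 2,387 × $3.32 = $7,924.84.
Line 2 (3945.02.86, Zorune, 467 m², $39,368.10):
Base rate for 3945.02.86 is 25.5%.
Origin Zorune qualifies under the Solmark–Zorune agreement and 3945.02.86 is covered: preferential rate 24.5% applies instead.
The additional-duty order on 3945.02.86 targets Eriica, not Zorune; it does not apply.
Duty = $39,368.10 × 24.5% = $9,645.18.
Line 3 (8688.55.15, Talland, 1,133 units, $4,679.29):
Base rate for 8688.55.15 is $6.10/unit.
Duty = 1,133 × $6.10 = $6,911.30.
Line 4 (2809.89.85, Zorune, 3,296 liters, $42,782.08):
Base rate for 2809.89.85 is 6%.
Origin Zorune qualifies under the Solmark–Zorune agreement and 2809.89.85 is covered: preferential rate Free applies instead.
Duty = $42,782.08 × 0% = $0.00.
Total = $7,924.84 + $9,645.18 + $6,911.30 + $0.00 = $24,481.32.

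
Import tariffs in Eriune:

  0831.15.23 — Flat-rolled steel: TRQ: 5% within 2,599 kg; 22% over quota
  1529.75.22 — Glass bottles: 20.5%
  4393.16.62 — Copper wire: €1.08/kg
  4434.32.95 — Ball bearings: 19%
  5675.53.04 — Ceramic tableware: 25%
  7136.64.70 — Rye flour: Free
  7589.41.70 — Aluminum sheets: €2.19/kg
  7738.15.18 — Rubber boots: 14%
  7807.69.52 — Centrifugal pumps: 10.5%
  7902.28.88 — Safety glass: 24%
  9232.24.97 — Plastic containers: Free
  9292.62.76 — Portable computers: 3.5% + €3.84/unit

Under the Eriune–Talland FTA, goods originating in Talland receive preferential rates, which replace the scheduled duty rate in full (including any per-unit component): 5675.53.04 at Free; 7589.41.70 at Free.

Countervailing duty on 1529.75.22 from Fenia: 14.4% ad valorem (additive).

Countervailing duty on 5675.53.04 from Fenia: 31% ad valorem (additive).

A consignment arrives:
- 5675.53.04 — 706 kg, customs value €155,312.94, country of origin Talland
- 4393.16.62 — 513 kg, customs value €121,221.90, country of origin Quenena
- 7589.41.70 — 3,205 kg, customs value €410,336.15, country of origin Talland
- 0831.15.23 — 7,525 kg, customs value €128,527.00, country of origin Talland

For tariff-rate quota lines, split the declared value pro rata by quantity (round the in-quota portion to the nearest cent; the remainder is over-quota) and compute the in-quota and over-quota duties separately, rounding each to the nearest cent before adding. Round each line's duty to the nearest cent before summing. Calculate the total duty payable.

€21,283.53

Line 1 (5675.53.04, Talland, 706 kg, €155,312.94):
Base rate for 5675.53.04 is 25%.
Origin Talland qualifies under the Eriune–Talland agreement and 5675.53.04 is covered: preferential rate Free applies instead.
The additional-duty order on 5675.53.04 targets Fenia, not Talland; it does not apply.
Duty = €155,312.94 × 0% = €0.00.
Line 2 (4393.16.62, Quenena, 513 kg, €121,221.90):
Base rate for 4393.16.62 is €1.08/kg.
Duty = 513 × €1.08 = €554.04.
Line 3 (7589.41.70, Talland, 3,205 kg, €410,336.15):
Base rate for 7589.41.70 is €2.19/kg.
Origin Talland qualifies under the Eriune–Talland agreement and 7589.41.70 is covered: preferential rate Free applies instead.
Duty = €410,336.15 × 0% = €0.00.
Line 4 (0831.15.23, Talland, 7,525 kg, €128,527.00):
Code 0831.15.23 is under a tariff-rate quota (threshold 2,599 kg). In-quota: 2,599 kg at 5%; over-quota: 4,926 kg at 22%.
Pro-rata value split: in-quota = €128,527.00 × 2,599/7,525 = €44,390.92; over-quota = €128,527.00 − €44,390.92 = €84,136.08.
In-quota duty = €44,390.92 × 5% = €2,219.55. Over-quota duty = €84,136.08 × 22% = €18,509.94.
Line duty = €2,219.55 + €18,509.94 = €20,729.49.
Total = €0.00 + €554.04 + €0.00 + €20,729.49 = €21,283.53.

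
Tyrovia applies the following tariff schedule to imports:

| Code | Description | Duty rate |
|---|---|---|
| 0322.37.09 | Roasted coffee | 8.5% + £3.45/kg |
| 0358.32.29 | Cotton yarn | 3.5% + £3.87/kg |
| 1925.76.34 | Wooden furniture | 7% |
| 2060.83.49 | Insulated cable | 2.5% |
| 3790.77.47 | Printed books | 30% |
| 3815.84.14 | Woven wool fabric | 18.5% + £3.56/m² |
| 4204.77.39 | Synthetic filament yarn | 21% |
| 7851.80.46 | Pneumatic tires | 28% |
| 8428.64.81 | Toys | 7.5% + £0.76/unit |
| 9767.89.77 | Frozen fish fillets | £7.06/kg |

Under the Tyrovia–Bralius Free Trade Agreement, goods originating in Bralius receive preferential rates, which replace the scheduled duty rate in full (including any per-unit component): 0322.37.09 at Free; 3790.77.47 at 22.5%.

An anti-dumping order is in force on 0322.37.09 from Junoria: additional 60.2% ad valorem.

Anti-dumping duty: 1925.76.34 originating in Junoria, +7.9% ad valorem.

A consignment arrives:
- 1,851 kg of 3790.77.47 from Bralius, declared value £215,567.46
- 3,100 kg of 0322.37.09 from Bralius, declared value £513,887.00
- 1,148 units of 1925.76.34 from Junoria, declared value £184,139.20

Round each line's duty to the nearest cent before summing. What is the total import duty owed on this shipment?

£75,939.42

Line 1 (3790.77.47, Bralius, 1,851 kg, £215,567.46):
Base rate for 3790.77.47 is 30%.
Origin Bralius qualifies under the Tyrovia–Bralius agreement and 3790.77.47 is covered: preferential rate 22.5% applies instead.
Duty = £215,567.46 × 22.5% = £48,502.68.
Line 2 (0322.37.09, Bralius, 3,100 kg, £513,887.00):
Base rate for 0322.37.09 is 8.5% + £3.45/kg.
Origin Bralius qualifies under the Tyrovia–Bralius agreement and 0322.37.09 is covered: preferential rate Free applies instead.
The additional-duty order on 0322.37.09 targets Junoria, not Bralius; it does not apply.
Duty = £513,887.00 × 0% = £0.00.
Line 3 (1925.76.34, Junoria, 1,148 units, £184,139.20):
Base rate for 1925.76.34 is 7%.
Additional duty on 1925.76.34 from Junoria: +7.9%. Applied ad valorem rate: 7% + 7.9% = 14.9%.
Duty = £184,139.20 × 14.9% = £27,436.74.
Total = £48,502.68 + £0.00 + £27,436.74 = £75,939.42.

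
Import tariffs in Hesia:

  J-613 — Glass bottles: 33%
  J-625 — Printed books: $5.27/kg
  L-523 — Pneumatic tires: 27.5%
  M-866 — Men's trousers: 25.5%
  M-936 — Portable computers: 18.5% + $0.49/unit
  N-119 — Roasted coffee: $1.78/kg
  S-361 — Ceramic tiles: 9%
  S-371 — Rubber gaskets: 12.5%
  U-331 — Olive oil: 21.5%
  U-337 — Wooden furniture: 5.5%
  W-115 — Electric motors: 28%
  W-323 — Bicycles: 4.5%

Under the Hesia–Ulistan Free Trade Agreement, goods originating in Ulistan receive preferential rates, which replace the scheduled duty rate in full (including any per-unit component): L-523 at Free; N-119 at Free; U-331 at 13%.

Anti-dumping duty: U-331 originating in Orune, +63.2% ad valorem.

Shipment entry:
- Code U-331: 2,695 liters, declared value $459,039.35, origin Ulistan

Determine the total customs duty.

$59,675.12

Line 1 (U-331, Ulistan, 2,695 liters, $459,039.35):
Base rate for U-331 is 21.5%.
Origin Ulistan qualifies under the Hesia–Ulistan agreement and U-331 is covered: preferential rate 13% applies instead.
The additional-duty order on U-331 targets Orune, not Ulistan; it does not apply.
Duty = $459,039.35 × 13% = $59,675.12.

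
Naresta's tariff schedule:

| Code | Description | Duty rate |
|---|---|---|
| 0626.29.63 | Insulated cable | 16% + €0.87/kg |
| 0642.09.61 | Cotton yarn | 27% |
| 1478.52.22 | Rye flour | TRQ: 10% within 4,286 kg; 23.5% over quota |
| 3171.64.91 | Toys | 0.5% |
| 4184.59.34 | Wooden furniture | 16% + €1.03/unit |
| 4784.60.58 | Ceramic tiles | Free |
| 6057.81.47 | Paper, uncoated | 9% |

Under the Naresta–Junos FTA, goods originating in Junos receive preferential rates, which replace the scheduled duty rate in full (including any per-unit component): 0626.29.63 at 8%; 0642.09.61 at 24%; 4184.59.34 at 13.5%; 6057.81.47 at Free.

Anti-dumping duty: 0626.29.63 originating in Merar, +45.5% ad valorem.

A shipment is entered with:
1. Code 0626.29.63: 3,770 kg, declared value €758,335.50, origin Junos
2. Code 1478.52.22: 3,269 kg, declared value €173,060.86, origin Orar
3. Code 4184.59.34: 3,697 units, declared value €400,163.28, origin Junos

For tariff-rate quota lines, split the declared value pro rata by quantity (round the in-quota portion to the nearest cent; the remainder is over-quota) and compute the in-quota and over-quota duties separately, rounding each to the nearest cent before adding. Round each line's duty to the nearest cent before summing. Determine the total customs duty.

Line 1 (0626.29.63, Junos, 3,770 kg, €758,335.50):
Base rate for 0626.29.63 is 16% + €0.87/kg.
Origin Junos qualifies under the Naresta–Junos agreement and 0626.29.63 is covered: preferential rate 8% applies instead.
The additional-duty order on 0626.29.63 targets Merar, not Junos; it does not apply.
Duty = €758,335.50 × 8% = €60,666.84.
Line 2 (1478.52.22, Orar, 3,269 kg, €173,060.86):
Code 1478.52.22 is under a tariff-rate quota (threshold 4,286 kg). Quantity 3,269 kg is within the quota, so the in-quota rate 10% applies to the full value.
Duty = €173,060.86 × 10% = €17,306.09.
Line 3 (4184.59.34, Junos, 3,697 units, €400,163.28):
Base rate for 4184.59.34 is 16% + €1.03/unit.
Origin Junos qualifies under the Naresta–Junos agreement and 4184.59.34 is covered: preferential rate 13.5% applies instead.
Duty = €400,163.28 × 13.5% = €54,022.04.
Total = €60,666.84 + €17,306.09 + €54,022.04 = €131,994.97.

€131,994.97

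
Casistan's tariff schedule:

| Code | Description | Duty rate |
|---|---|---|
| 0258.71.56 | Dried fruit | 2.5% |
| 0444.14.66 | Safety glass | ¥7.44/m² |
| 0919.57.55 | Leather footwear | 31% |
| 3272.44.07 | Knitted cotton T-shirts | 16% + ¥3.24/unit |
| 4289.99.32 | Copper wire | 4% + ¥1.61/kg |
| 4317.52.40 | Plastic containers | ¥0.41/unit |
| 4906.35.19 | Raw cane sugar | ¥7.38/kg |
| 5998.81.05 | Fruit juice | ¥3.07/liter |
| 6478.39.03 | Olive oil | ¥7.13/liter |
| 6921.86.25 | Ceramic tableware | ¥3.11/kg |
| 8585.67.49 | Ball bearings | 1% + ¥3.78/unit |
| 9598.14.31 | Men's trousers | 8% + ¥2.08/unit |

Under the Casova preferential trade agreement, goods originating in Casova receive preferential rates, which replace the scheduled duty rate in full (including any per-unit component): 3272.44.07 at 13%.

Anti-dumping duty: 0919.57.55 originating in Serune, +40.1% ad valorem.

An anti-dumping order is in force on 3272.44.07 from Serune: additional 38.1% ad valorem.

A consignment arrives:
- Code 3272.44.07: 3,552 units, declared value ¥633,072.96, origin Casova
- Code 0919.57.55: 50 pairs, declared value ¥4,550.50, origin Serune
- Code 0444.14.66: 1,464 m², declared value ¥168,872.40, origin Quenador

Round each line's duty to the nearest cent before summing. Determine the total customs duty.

Line 1 (3272.44.07, Casova, 3,552 units, ¥633,072.96):
Base rate for 3272.44.07 is 16% + ¥3.24/unit.
Origin Casova qualifies under the Casistan–Casova agreement and 3272.44.07 is covered: preferential rate 13% applies instead.
The additional-duty order on 3272.44.07 targets Serune, not Casova; it does not apply.
Duty = ¥633,072.96 × 13% = ¥82,299.48.
Line 2 (0919.57.55, Serune, 50 pairs, ¥4,550.50):
Base rate for 0919.57.55 is 31%.
Additional duty on 0919.57.55 from Serune: +40.1%. Applied ad valorem rate: 31% + 40.1% = 71.1%.
Duty = ¥4,550.50 × 71.1% = ¥3,235.41.
Line 3 (0444.14.66, Quenador, 1,464 m², ¥168,872.40):
Base rate for 0444.14.66 is ¥7.44/m².
Duty = 1,464 × ¥7.44 = ¥10,892.16.
Total = ¥82,299.48 + ¥3,235.41 + ¥10,892.16 = ¥96,427.05.

¥96,427.05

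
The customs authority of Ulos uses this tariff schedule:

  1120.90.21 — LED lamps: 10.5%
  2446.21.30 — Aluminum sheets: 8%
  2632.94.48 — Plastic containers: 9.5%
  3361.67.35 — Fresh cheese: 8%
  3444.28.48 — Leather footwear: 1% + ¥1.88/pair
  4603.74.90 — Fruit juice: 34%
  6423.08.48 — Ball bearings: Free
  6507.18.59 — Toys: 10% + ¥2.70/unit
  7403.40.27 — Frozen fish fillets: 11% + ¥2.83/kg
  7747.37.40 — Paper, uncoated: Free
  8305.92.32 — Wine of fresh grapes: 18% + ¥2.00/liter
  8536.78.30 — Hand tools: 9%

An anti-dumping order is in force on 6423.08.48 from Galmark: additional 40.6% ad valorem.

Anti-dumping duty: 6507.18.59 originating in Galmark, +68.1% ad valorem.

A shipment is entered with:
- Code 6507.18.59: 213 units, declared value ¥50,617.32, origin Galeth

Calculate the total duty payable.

Line 1 (6507.18.59, Galeth, 213 units, ¥50,617.32):
Base rate for 6507.18.59 is 10% + ¥2.70/unit.
The additional-duty order on 6507.18.59 targets Galmark, not Galeth; it does not apply.
Duty = ¥50,617.32 × 10% + 213 × ¥2.70 = ¥5,636.83.

¥5,636.83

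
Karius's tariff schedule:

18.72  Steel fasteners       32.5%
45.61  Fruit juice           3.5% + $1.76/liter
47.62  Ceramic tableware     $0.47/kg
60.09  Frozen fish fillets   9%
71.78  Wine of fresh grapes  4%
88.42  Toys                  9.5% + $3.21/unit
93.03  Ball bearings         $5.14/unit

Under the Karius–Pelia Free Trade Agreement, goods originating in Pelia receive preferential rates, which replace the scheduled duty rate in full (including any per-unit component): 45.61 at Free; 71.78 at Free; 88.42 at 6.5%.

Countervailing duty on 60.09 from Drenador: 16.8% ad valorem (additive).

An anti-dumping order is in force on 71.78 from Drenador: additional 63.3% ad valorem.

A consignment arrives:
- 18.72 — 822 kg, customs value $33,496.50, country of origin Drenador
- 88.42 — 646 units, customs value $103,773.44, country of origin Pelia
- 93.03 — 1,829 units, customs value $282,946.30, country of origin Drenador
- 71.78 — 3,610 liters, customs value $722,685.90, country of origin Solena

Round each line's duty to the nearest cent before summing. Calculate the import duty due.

Line 1 (18.72, Drenador, 822 kg, $33,496.50):
Base rate for 18.72 is 32.5%.
Duty = $33,496.50 × 32.5% = $10,886.36.
Line 2 (88.42, Pelia, 646 units, $103,773.44):
Base rate for 88.42 is 9.5% + $3.21/unit.
Origin Pelia qualifies under the Karius–Pelia agreement and 88.42 is covered: preferential rate 6.5% applies instead.
Duty = $103,773.44 × 6.5% = $6,745.27.
Line 3 (93.03, Drenador, 1,829 units, $282,946.30):
Base rate for 93.03 is $5.14/unit.
Duty = 1,829 × $5.14 = $9,401.06.
Line 4 (71.78, Solena, 3,610 liters, $722,685.90):
Base rate for 71.78 is 4%.
71.78 has an FTA preferential rate, but origin Solena is not Pelia; base rate stands.
The additional-duty order on 71.78 targets Drenador, not Solena; it does not apply.
Duty = $722,685.90 × 4% = $28,907.44.
Total = $10,886.36 + $6,745.27 + $9,401.06 + $28,907.44 = $55,940.13.

$55,940.13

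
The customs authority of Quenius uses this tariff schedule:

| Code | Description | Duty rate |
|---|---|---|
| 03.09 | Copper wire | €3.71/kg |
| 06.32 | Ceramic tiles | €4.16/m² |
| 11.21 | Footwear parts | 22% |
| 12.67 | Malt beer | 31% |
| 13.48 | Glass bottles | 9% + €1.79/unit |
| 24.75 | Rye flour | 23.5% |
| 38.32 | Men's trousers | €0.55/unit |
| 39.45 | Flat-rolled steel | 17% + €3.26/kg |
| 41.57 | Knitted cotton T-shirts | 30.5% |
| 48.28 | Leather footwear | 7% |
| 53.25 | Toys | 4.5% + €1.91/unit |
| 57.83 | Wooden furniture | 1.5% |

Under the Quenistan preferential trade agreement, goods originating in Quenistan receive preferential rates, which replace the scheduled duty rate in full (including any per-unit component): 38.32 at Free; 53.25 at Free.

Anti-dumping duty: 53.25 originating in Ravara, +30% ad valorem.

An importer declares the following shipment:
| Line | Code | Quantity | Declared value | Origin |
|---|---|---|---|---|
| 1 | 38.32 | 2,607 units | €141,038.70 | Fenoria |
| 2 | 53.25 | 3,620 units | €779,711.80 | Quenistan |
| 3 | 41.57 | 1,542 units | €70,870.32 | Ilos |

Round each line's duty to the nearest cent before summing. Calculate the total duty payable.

Line 1 (38.32, Fenoria, 2,607 units, €141,038.70):
Base rate for 38.32 is €0.55/unit.
38.32 has an FTA preferential rate, but origin Fenoria is not Quenistan; base rate stands.
Duty = 2,607 × €0.55 = €1,433.85.
Line 2 (53.25, Quenistan, 3,620 units, €779,711.80):
Base rate for 53.25 is 4.5% + €1.91/unit.
Origin Quenistan qualifies under the Quenius–Quenistan agreement and 53.25 is covered: preferential rate Free applies instead.
The additional-duty order on 53.25 targets Ravara, not Quenistan; it does not apply.
Duty = €779,711.80 × 0% = €0.00.
Line 3 (41.57, Ilos, 1,542 units, €70,870.32):
Base rate for 41.57 is 30.5%.
Duty = €70,870.32 × 30.5% = €21,615.45.
Total = €1,433.85 + €0.00 + €21,615.45 = €23,049.30.

€23,049.30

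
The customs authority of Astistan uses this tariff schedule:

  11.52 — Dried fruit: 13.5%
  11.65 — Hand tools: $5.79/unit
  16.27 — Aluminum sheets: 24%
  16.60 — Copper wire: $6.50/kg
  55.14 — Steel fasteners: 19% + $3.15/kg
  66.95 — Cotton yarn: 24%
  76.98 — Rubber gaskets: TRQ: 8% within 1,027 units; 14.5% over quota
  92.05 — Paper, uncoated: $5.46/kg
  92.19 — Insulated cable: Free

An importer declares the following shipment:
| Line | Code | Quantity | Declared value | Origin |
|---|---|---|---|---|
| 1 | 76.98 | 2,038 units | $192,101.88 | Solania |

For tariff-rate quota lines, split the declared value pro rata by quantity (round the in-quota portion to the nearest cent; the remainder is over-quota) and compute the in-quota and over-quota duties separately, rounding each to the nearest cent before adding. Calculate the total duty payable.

Line 1 (76.98, Solania, 2,038 units, $192,101.88):
Code 76.98 is under a tariff-rate quota (threshold 1,027 units). In-quota: 1,027 units at 8%; over-quota: 1,011 units at 14.5%.
Pro-rata value split: in-quota = $192,101.88 × 1,027/2,038 = $96,805.02; over-quota = $192,101.88 − $96,805.02 = $95,296.86.
In-quota duty = $96,805.02 × 8% = $7,744.40. Over-quota duty = $95,296.86 × 14.5% = $13,818.04.
Line duty = $7,744.40 + $13,818.04 = $21,562.44.

$21,562.44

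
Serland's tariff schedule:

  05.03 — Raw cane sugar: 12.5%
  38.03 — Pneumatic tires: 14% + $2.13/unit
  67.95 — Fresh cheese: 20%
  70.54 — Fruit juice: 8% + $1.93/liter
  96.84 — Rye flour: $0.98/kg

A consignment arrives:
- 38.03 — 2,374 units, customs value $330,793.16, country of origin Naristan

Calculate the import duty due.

Line 1 (38.03, Naristan, 2,374 units, $330,793.16):
Base rate for 38.03 is 14% + $2.13/unit.
Duty = $330,793.16 × 14% + 2,374 × $2.13 = $51,367.66.

$51,367.66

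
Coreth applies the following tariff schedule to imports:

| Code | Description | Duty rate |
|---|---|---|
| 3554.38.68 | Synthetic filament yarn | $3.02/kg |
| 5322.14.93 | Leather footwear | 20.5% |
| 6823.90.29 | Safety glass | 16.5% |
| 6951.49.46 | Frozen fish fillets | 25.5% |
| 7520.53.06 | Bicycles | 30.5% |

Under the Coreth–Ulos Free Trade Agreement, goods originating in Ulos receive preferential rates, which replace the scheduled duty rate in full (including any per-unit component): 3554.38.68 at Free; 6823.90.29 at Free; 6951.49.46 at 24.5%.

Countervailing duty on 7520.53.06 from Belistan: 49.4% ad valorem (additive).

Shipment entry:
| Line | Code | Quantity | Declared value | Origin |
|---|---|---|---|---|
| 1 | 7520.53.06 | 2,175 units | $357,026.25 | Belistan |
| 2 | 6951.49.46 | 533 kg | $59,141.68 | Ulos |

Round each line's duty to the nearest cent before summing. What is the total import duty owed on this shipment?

Line 1 (7520.53.06, Belistan, 2,175 units, $357,026.25):
Base rate for 7520.53.06 is 30.5%.
Additional duty on 7520.53.06 from Belistan: +49.4%. Applied ad valorem rate: 30.5% + 49.4% = 79.9%.
Duty = $357,026.25 × 79.9% = $285,263.97.
Line 2 (6951.49.46, Ulos, 533 kg, $59,141.68):
Base rate for 6951.49.46 is 25.5%.
Origin Ulos qualifies under the Coreth–Ulos agreement and 6951.49.46 is covered: preferential rate 24.5% applies instead.
Duty = $59,141.68 × 24.5% = $14,489.71.
Total = $285,263.97 + $14,489.71 = $299,753.68.

$299,753.68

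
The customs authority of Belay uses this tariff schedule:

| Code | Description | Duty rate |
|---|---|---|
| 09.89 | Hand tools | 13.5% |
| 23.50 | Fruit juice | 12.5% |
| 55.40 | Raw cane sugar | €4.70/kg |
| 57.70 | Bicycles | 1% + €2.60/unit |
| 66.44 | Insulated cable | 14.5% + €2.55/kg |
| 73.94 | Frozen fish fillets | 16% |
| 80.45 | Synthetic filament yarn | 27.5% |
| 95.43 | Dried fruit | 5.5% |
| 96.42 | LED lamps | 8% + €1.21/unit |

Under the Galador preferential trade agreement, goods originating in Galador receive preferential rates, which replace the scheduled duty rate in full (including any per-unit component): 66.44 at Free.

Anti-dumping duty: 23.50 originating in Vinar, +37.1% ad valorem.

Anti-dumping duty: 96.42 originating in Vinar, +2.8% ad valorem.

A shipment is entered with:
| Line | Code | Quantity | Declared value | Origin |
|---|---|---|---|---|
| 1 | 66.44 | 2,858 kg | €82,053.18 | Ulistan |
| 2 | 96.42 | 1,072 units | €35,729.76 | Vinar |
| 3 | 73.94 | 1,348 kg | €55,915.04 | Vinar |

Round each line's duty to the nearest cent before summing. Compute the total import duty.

Line 1 (66.44, Ulistan, 2,858 kg, €82,053.18):
Base rate for 66.44 is 14.5% + €2.55/kg.
66.44 has an FTA preferential rate, but origin Ulistan is not Galador; base rate stands.
Duty = €82,053.18 × 14.5% + 2,858 × €2.55 = €19,185.61.
Line 2 (96.42, Vinar, 1,072 units, €35,729.76):
Base rate for 96.42 is 8% + €1.21/unit.
Additional duty on 96.42 from Vinar: +2.8%. Applied ad valorem rate: 8% + 2.8% = 10.8%.
Duty = €35,729.76 × 10.8% + 1,072 × €1.21 = €5,155.93.
Line 3 (73.94, Vinar, 1,348 kg, €55,915.04):
Base rate for 73.94 is 16%.
Duty = €55,915.04 × 16% = €8,946.41.
Total = €19,185.61 + €5,155.93 + €8,946.41 = €33,287.95.

€33,287.95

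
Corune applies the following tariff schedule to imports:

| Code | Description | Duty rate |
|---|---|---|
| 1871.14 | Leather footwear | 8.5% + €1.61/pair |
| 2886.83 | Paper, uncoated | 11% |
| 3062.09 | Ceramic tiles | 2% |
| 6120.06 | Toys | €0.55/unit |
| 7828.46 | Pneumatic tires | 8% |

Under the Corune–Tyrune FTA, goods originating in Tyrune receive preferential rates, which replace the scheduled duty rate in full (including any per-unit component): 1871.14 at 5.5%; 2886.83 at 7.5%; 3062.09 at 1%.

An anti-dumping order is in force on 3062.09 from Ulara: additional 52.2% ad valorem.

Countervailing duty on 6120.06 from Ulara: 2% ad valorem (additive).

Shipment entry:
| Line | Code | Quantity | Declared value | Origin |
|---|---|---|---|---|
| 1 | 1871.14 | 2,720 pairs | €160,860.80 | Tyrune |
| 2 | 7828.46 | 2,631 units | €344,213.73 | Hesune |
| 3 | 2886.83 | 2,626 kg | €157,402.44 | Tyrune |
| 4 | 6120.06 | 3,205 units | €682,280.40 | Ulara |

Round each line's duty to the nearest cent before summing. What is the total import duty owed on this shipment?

Line 1 (1871.14, Tyrune, 2,720 pairs, €160,860.80):
Base rate for 1871.14 is 8.5% + €1.61/pair.
Origin Tyrune qualifies under the Corune–Tyrune agreement and 1871.14 is covered: preferential rate 5.5% applies instead.
Duty = €160,860.80 × 5.5% = €8,847.34.
Line 2 (7828.46, Hesune, 2,631 units, €344,213.73):
Base rate for 7828.46 is 8%.
Duty = €344,213.73 × 8% = €27,537.10.
Line 3 (2886.83, Tyrune, 2,626 kg, €157,402.44):
Base rate for 2886.83 is 11%.
Origin Tyrune qualifies under the Corune–Tyrune agreement and 2886.83 is covered: preferential rate 7.5% applies instead.
Duty = €157,402.44 × 7.5% = €11,805.18.
Line 4 (6120.06, Ulara, 3,205 units, €682,280.40):
Base rate for 6120.06 is €0.55/unit.
Additional duty on 6120.06 from Ulara: +2% ad valorem. Applied ad valorem rate = 2%.
Duty = €682,280.40 × 2% + 3,205 × €0.55 = €15,408.36.
Total = €8,847.34 + €27,537.10 + €11,805.18 + €15,408.36 = €63,597.98.

€63,597.98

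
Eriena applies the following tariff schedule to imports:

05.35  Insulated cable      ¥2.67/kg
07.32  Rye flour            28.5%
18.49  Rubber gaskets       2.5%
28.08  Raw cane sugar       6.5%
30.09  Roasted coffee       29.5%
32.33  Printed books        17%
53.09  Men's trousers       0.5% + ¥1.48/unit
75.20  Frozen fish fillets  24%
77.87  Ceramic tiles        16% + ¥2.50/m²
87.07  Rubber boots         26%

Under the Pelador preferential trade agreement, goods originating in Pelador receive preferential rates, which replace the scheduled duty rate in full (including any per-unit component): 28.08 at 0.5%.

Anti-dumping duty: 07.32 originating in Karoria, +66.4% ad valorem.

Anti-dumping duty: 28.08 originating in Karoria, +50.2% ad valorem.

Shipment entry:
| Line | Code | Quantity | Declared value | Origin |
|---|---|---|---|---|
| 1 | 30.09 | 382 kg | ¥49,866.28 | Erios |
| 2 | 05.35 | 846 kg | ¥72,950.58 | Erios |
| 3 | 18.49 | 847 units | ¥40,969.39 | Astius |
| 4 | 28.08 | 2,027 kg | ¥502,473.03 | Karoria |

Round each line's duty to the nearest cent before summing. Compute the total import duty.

Line 1 (30.09, Erios, 382 kg, ¥49,866.28):
Base rate for 30.09 is 29.5%.
Duty = ¥49,866.28 × 29.5% = ¥14,710.55.
Line 2 (05.35, Erios, 846 kg, ¥72,950.58):
Base rate for 05.35 is ¥2.67/kg.
Duty = 846 × ¥2.67 = ¥2,258.82.
Line 3 (18.49, Astius, 847 units, ¥40,969.39):
Base rate for 18.49 is 2.5%.
Duty = ¥40,969.39 × 2.5% = ¥1,024.23.
Line 4 (28.08, Karoria, 2,027 kg, ¥502,473.03):
Base rate for 28.08 is 6.5%.
28.08 has an FTA preferential rate, but origin Karoria is not Pelador; base rate stands.
Additional duty on 28.08 from Karoria: +50.2%. Applied ad valorem rate: 6.5% + 50.2% = 56.7%.
Duty = ¥502,473.03 × 56.7% = ¥284,902.21.
Total = ¥14,710.55 + ¥2,258.82 + ¥1,024.23 + ¥284,902.21 = ¥302,895.81.

¥302,895.81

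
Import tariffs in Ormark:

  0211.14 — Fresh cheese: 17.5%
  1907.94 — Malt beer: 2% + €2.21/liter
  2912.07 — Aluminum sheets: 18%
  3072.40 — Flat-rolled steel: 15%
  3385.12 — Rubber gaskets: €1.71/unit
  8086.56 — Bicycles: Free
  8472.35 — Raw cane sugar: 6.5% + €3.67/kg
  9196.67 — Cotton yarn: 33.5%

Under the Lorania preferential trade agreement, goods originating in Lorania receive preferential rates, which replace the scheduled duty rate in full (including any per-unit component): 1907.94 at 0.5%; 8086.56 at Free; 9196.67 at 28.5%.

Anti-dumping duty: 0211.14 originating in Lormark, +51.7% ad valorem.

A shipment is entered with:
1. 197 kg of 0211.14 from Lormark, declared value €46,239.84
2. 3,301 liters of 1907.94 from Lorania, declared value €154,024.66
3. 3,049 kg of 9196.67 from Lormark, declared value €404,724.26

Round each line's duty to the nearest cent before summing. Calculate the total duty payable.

Line 1 (0211.14, Lormark, 197 kg, €46,239.84):
Base rate for 0211.14 is 17.5%.
Additional duty on 0211.14 from Lormark: +51.7%. Applied ad valorem rate: 17.5% + 51.7% = 69.2%.
Duty = €46,239.84 × 69.2% = €31,997.97.
Line 2 (1907.94, Lorania, 3,301 liters, €154,024.66):
Base rate for 1907.94 is 2% + €2.21/liter.
Origin Lorania qualifies under the Ormark–Lorania agreement and 1907.94 is covered: preferential rate 0.5% applies instead.
Duty = €154,024.66 × 0.5% = €770.12.
Line 3 (9196.67, Lormark, 3,049 kg, €404,724.26):
Base rate for 9196.67 is 33.5%.
9196.67 has an FTA preferential rate, but origin Lormark is not Lorania; base rate stands.
Duty = €404,724.26 × 33.5% = €135,582.63.
Total = €31,997.97 + €770.12 + €135,582.63 = €168,350.72.

€168,350.72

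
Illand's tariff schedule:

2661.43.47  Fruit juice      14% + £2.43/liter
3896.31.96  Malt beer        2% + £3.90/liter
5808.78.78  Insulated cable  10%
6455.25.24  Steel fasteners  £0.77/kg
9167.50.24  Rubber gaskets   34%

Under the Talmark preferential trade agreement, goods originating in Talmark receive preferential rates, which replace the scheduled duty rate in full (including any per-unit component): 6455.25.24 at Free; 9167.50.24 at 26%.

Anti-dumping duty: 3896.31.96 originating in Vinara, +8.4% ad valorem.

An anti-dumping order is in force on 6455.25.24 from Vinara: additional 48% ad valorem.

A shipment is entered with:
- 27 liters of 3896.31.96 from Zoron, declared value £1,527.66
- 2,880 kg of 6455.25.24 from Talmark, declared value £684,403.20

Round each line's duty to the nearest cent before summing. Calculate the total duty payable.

£135.85

Line 1 (3896.31.96, Zoron, 27 liters, £1,527.66):
Base rate for 3896.31.96 is 2% + £3.90/liter.
The additional-duty order on 3896.31.96 targets Vinara, not Zoron; it does not apply.
Duty = £1,527.66 × 2% + 27 × £3.90 = £135.85.
Line 2 (6455.25.24, Talmark, 2,880 kg, £684,403.20):
Base rate for 6455.25.24 is £0.77/kg.
Origin Talmark qualifies under the Illand–Talmark agreement and 6455.25.24 is covered: preferential rate Free applies instead.
The additional-duty order on 6455.25.24 targets Vinara, not Talmark; it does not apply.
Duty = £684,403.20 × 0% = £0.00.
Total = £135.85 + £0.00 = £135.85.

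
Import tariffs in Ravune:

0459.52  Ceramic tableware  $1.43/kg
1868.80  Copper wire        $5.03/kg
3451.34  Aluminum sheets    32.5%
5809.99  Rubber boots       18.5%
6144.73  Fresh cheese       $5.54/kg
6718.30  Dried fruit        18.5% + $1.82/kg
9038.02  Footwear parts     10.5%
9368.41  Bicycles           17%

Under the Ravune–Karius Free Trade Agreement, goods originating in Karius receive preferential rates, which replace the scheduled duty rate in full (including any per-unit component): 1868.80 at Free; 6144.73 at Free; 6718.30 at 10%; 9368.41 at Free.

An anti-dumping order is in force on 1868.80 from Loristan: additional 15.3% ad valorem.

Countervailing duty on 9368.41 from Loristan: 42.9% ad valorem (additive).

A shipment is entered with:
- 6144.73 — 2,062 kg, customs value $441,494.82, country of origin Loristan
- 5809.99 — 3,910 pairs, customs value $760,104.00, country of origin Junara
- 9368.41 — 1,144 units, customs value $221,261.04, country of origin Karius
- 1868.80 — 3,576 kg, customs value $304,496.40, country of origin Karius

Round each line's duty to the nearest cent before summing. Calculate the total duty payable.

$152,042.72

Line 1 (6144.73, Loristan, 2,062 kg, $441,494.82):
Base rate for 6144.73 is $5.54/kg.
6144.73 has an FTA preferential rate, but origin Loristan is not Karius; base rate stands.
Duty = 2,062 × $5.54 = $11,423.48.
Line 2 (5809.99, Junara, 3,910 pairs, $760,104.00):
Base rate for 5809.99 is 18.5%.
Duty = $760,104.00 × 18.5% = $140,619.24.
Line 3 (9368.41, Karius, 1,144 units, $221,261.04):
Base rate for 9368.41 is 17%.
Origin Karius qualifies under the Ravune–Karius agreement and 9368.41 is covered: preferential rate Free applies instead.
The additional-duty order on 9368.41 targets Loristan, not Karius; it does not apply.
Duty = $221,261.04 × 0% = $0.00.
Line 4 (1868.80, Karius, 3,576 kg, $304,496.40):
Base rate for 1868.80 is $5.03/kg.
Origin Karius qualifies under the Ravune–Karius agreement and 1868.80 is covered: preferential rate Free applies instead.
The additional-duty order on 1868.80 targets Loristan, not Karius; it does not apply.
Duty = $304,496.40 × 0% = $0.00.
Total = $11,423.48 + $140,619.24 + $0.00 + $0.00 = $152,042.72.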